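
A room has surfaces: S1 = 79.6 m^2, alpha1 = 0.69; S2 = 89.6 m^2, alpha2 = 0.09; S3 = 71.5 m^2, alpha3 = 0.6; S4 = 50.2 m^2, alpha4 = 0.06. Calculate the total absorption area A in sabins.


Given surfaces:
  Surface 1: 79.6 * 0.69 = 54.924
  Surface 2: 89.6 * 0.09 = 8.064
  Surface 3: 71.5 * 0.6 = 42.9
  Surface 4: 50.2 * 0.06 = 3.012
Formula: A = sum(Si * alpha_i)
A = 54.924 + 8.064 + 42.9 + 3.012
A = 108.9

108.9 sabins


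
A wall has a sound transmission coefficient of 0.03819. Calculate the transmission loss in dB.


Given values:
  tau = 0.03819
Formula: TL = 10 * log10(1 / tau)
Compute 1 / tau = 1 / 0.03819 = 26.1849
Compute log10(26.1849) = 1.418051
TL = 10 * 1.418051 = 14.18

14.18 dB


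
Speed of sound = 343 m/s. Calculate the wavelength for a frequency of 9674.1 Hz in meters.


Given values:
  c = 343 m/s, f = 9674.1 Hz
Formula: lambda = c / f
lambda = 343 / 9674.1
lambda = 0.0355

0.0355 m


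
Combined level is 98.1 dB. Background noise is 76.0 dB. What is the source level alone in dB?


Given values:
  L_total = 98.1 dB, L_bg = 76.0 dB
Formula: L_source = 10 * log10(10^(L_total/10) - 10^(L_bg/10))
Convert to linear:
  10^(98.1/10) = 6456542290.3465
  10^(76.0/10) = 39810717.0553
Difference: 6456542290.3465 - 39810717.0553 = 6416731573.2912
L_source = 10 * log10(6416731573.2912) = 98.07

98.07 dB


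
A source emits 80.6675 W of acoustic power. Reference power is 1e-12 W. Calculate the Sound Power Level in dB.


Given values:
  W = 80.6675 W
  W_ref = 1e-12 W
Formula: SWL = 10 * log10(W / W_ref)
Compute ratio: W / W_ref = 80667500000000
Compute log10: log10(80667500000000) = 13.906699
Multiply: SWL = 10 * 13.906699 = 139.07

139.07 dB


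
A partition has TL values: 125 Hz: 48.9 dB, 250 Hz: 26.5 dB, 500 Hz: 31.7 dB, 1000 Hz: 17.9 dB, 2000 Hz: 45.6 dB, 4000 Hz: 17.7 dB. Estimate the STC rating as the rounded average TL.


Given TL values at each frequency:
  125 Hz: 48.9 dB
  250 Hz: 26.5 dB
  500 Hz: 31.7 dB
  1000 Hz: 17.9 dB
  2000 Hz: 45.6 dB
  4000 Hz: 17.7 dB
Formula: STC ~ round(average of TL values)
Sum = 48.9 + 26.5 + 31.7 + 17.9 + 45.6 + 17.7 = 188.3
Average = 188.3 / 6 = 31.38
Rounded: 31

31


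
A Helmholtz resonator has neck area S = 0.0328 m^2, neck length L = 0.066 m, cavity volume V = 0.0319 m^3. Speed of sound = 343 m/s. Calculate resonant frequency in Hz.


Given values:
  S = 0.0328 m^2, L = 0.066 m, V = 0.0319 m^3, c = 343 m/s
Formula: f = (c / (2*pi)) * sqrt(S / (V * L))
Compute V * L = 0.0319 * 0.066 = 0.0021054
Compute S / (V * L) = 0.0328 / 0.0021054 = 15.579
Compute sqrt(15.579) = 3.947024
Compute c / (2*pi) = 343 / 6.283185 = 54.590148
f = 54.590148 * 3.947024 = 215.47

215.47 Hz


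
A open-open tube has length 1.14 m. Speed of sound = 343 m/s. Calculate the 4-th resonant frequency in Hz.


Given values:
  Tube type: open-open, L = 1.14 m, c = 343 m/s, n = 4
Formula: f_n = n * c / (2 * L)
Compute 2 * L = 2 * 1.14 = 2.28
f = 4 * 343 / 2.28
f = 601.75

601.75 Hz


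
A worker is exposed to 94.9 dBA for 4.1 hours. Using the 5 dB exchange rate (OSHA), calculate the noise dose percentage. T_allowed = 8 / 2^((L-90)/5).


Given values:
  L = 94.9 dBA, T = 4.1 hours
Formula: T_allowed = 8 / 2^((L - 90) / 5)
Compute exponent: (94.9 - 90) / 5 = 0.98
Compute 2^(0.98) = 1.972465
T_allowed = 8 / 1.972465 = 4.055839 hours
Dose = (T / T_allowed) * 100
Dose = (4.1 / 4.055839) * 100 = 101.09

101.09 %


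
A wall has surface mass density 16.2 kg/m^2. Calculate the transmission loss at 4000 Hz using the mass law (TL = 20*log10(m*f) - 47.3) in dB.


Given values:
  m = 16.2 kg/m^2, f = 4000 Hz
Formula: TL = 20 * log10(m * f) - 47.3
Compute m * f = 16.2 * 4000 = 64800.0
Compute log10(64800.0) = 4.811575
Compute 20 * 4.811575 = 96.2315
TL = 96.2315 - 47.3 = 48.93

48.93 dB


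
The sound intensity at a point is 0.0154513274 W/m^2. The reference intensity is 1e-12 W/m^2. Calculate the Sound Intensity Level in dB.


Given values:
  I = 0.0154513274 W/m^2
  I_ref = 1e-12 W/m^2
Formula: SIL = 10 * log10(I / I_ref)
Compute ratio: I / I_ref = 15451327400
Compute log10: log10(15451327400) = 10.188966
Multiply: SIL = 10 * 10.188966 = 101.89

101.89 dB


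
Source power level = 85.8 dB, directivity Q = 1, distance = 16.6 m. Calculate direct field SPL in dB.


Given values:
  Lw = 85.8 dB, Q = 1, r = 16.6 m
Formula: SPL = Lw + 10 * log10(Q / (4 * pi * r^2))
Compute 4 * pi * r^2 = 4 * pi * 16.6^2 = 3462.7891
Compute Q / denom = 1 / 3462.7891 = 0.00028878
Compute 10 * log10(0.00028878) = -35.3943
SPL = 85.8 + (-35.3943) = 50.41

50.41 dB


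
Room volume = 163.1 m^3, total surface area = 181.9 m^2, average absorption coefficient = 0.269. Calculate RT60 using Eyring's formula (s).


Given values:
  V = 163.1 m^3, S = 181.9 m^2, alpha = 0.269
Formula: RT60 = 0.161 * V / (-S * ln(1 - alpha))
Compute ln(1 - 0.269) = ln(0.731) = -0.313342
Denominator: -181.9 * -0.313342 = 56.9969
Numerator: 0.161 * 163.1 = 26.2591
RT60 = 26.2591 / 56.9969 = 0.461

0.461 s


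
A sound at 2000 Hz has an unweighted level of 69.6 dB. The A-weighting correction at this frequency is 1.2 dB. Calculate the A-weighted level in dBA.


Given values:
  SPL = 69.6 dB
  A-weighting at 2000 Hz = 1.2 dB
Formula: L_A = SPL + A_weight
L_A = 69.6 + (1.2)
L_A = 70.8

70.8 dBA


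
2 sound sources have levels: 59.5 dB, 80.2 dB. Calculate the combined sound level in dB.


Formula: L_total = 10 * log10( sum(10^(Li/10)) )
  Source 1: 10^(59.5/10) = 891250.9381
  Source 2: 10^(80.2/10) = 104712854.8051
Sum of linear values = 105604105.7432
L_total = 10 * log10(105604105.7432) = 80.24

80.24 dB


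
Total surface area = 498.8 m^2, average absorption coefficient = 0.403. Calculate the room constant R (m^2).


Given values:
  S = 498.8 m^2, alpha = 0.403
Formula: R = S * alpha / (1 - alpha)
Numerator: 498.8 * 0.403 = 201.0164
Denominator: 1 - 0.403 = 0.597
R = 201.0164 / 0.597 = 336.71

336.71 m^2


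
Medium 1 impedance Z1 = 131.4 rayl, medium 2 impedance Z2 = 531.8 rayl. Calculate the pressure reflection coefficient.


Given values:
  Z1 = 131.4 rayl, Z2 = 531.8 rayl
Formula: R = (Z2 - Z1) / (Z2 + Z1)
Numerator: Z2 - Z1 = 531.8 - 131.4 = 400.4
Denominator: Z2 + Z1 = 531.8 + 131.4 = 663.2
R = 400.4 / 663.2 = 0.6037

0.6037


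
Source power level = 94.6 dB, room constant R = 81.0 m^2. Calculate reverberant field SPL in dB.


Given values:
  Lw = 94.6 dB, R = 81.0 m^2
Formula: SPL = Lw + 10 * log10(4 / R)
Compute 4 / R = 4 / 81.0 = 0.049383
Compute 10 * log10(0.049383) = -13.0642
SPL = 94.6 + (-13.0642) = 81.54

81.54 dB


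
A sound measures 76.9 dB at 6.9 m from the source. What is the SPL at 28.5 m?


Given values:
  SPL1 = 76.9 dB, r1 = 6.9 m, r2 = 28.5 m
Formula: SPL2 = SPL1 - 20 * log10(r2 / r1)
Compute ratio: r2 / r1 = 28.5 / 6.9 = 4.1304
Compute log10: log10(4.1304) = 0.615992
Compute drop: 20 * 0.615992 = 12.3198
SPL2 = 76.9 - 12.3198 = 64.58

64.58 dB


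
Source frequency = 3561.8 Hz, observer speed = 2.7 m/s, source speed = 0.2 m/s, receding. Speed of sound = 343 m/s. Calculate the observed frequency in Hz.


Given values:
  f_s = 3561.8 Hz, v_o = 2.7 m/s, v_s = 0.2 m/s
  Direction: receding
Formula: f_o = f_s * (c - v_o) / (c + v_s)
Numerator: c - v_o = 343 - 2.7 = 340.3
Denominator: c + v_s = 343 + 0.2 = 343.2
f_o = 3561.8 * 340.3 / 343.2 = 3531.7

3531.7 Hz


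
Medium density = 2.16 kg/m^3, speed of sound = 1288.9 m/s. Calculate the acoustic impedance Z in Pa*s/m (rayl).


Given values:
  rho = 2.16 kg/m^3
  c = 1288.9 m/s
Formula: Z = rho * c
Z = 2.16 * 1288.9
Z = 2784.02

2784.02 rayl


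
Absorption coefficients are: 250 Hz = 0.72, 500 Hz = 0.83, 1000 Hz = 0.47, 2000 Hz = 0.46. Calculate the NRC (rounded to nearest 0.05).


Given values:
  a_250 = 0.72, a_500 = 0.83
  a_1000 = 0.47, a_2000 = 0.46
Formula: NRC = (a250 + a500 + a1000 + a2000) / 4
Sum = 0.72 + 0.83 + 0.47 + 0.46 = 2.48
NRC = 2.48 / 4 = 0.62
Rounded to nearest 0.05: 0.6

0.6


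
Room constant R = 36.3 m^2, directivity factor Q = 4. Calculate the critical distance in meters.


Given values:
  R = 36.3 m^2, Q = 4
Formula: d_c = 0.141 * sqrt(Q * R)
Compute Q * R = 4 * 36.3 = 145.2
Compute sqrt(145.2) = 12.0499
d_c = 0.141 * 12.0499 = 1.699

1.699 m


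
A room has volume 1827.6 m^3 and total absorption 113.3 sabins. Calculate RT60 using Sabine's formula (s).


Given values:
  V = 1827.6 m^3
  A = 113.3 sabins
Formula: RT60 = 0.161 * V / A
Numerator: 0.161 * 1827.6 = 294.2436
RT60 = 294.2436 / 113.3 = 2.597

2.597 s


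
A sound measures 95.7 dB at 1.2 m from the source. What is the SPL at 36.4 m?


Given values:
  SPL1 = 95.7 dB, r1 = 1.2 m, r2 = 36.4 m
Formula: SPL2 = SPL1 - 20 * log10(r2 / r1)
Compute ratio: r2 / r1 = 36.4 / 1.2 = 30.3333
Compute log10: log10(30.3333) = 1.48192
Compute drop: 20 * 1.48192 = 29.6384
SPL2 = 95.7 - 29.6384 = 66.06

66.06 dB


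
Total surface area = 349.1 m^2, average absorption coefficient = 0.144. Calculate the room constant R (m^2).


Given values:
  S = 349.1 m^2, alpha = 0.144
Formula: R = S * alpha / (1 - alpha)
Numerator: 349.1 * 0.144 = 50.2704
Denominator: 1 - 0.144 = 0.856
R = 50.2704 / 0.856 = 58.73

58.73 m^2


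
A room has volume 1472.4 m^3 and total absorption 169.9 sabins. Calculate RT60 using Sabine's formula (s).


Given values:
  V = 1472.4 m^3
  A = 169.9 sabins
Formula: RT60 = 0.161 * V / A
Numerator: 0.161 * 1472.4 = 237.0564
RT60 = 237.0564 / 169.9 = 1.395

1.395 s


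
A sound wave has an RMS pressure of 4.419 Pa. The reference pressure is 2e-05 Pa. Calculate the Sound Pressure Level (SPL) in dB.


Given values:
  p = 4.419 Pa
  p_ref = 2e-05 Pa
Formula: SPL = 20 * log10(p / p_ref)
Compute ratio: p / p_ref = 4.419 / 2e-05 = 220950
Compute log10: log10(220950) = 5.344294
Multiply: SPL = 20 * 5.344294 = 106.89

106.89 dB


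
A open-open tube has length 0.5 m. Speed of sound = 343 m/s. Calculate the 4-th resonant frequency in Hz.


Given values:
  Tube type: open-open, L = 0.5 m, c = 343 m/s, n = 4
Formula: f_n = n * c / (2 * L)
Compute 2 * L = 2 * 0.5 = 1.0
f = 4 * 343 / 1.0
f = 1372.0

1372.0 Hz


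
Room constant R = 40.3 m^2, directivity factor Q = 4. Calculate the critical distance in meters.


Given values:
  R = 40.3 m^2, Q = 4
Formula: d_c = 0.141 * sqrt(Q * R)
Compute Q * R = 4 * 40.3 = 161.2
Compute sqrt(161.2) = 12.6965
d_c = 0.141 * 12.6965 = 1.79

1.79 m


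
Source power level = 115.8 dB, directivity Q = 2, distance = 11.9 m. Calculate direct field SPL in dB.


Given values:
  Lw = 115.8 dB, Q = 2, r = 11.9 m
Formula: SPL = Lw + 10 * log10(Q / (4 * pi * r^2))
Compute 4 * pi * r^2 = 4 * pi * 11.9^2 = 1779.5237
Compute Q / denom = 2 / 1779.5237 = 0.0011239
Compute 10 * log10(0.0011239) = -29.4927
SPL = 115.8 + (-29.4927) = 86.31

86.31 dB


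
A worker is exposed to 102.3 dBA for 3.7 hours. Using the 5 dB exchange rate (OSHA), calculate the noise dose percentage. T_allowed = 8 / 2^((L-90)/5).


Given values:
  L = 102.3 dBA, T = 3.7 hours
Formula: T_allowed = 8 / 2^((L - 90) / 5)
Compute exponent: (102.3 - 90) / 5 = 2.46
Compute 2^(2.46) = 5.502167
T_allowed = 8 / 5.502167 = 1.453973 hours
Dose = (T / T_allowed) * 100
Dose = (3.7 / 1.453973) * 100 = 254.48

254.48 %


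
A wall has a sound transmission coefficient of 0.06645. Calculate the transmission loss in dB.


Given values:
  tau = 0.06645
Formula: TL = 10 * log10(1 / tau)
Compute 1 / tau = 1 / 0.06645 = 15.0489
Compute log10(15.0489) = 1.177505
TL = 10 * 1.177505 = 11.78

11.78 dB


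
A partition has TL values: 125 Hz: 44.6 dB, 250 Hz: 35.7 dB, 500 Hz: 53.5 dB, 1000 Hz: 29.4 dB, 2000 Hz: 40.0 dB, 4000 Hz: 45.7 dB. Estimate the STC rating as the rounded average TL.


Given TL values at each frequency:
  125 Hz: 44.6 dB
  250 Hz: 35.7 dB
  500 Hz: 53.5 dB
  1000 Hz: 29.4 dB
  2000 Hz: 40.0 dB
  4000 Hz: 45.7 dB
Formula: STC ~ round(average of TL values)
Sum = 44.6 + 35.7 + 53.5 + 29.4 + 40.0 + 45.7 = 248.9
Average = 248.9 / 6 = 41.48
Rounded: 41

41


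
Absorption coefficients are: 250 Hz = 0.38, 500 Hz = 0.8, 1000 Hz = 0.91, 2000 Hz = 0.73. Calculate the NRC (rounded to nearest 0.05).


Given values:
  a_250 = 0.38, a_500 = 0.8
  a_1000 = 0.91, a_2000 = 0.73
Formula: NRC = (a250 + a500 + a1000 + a2000) / 4
Sum = 0.38 + 0.8 + 0.91 + 0.73 = 2.82
NRC = 2.82 / 4 = 0.705
Rounded to nearest 0.05: 0.7

0.7


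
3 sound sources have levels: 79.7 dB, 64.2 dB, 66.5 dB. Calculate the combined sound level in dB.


Formula: L_total = 10 * log10( sum(10^(Li/10)) )
  Source 1: 10^(79.7/10) = 93325430.0797
  Source 2: 10^(64.2/10) = 2630267.9919
  Source 3: 10^(66.5/10) = 4466835.9215
Sum of linear values = 100422533.9931
L_total = 10 * log10(100422533.9931) = 80.02

80.02 dB


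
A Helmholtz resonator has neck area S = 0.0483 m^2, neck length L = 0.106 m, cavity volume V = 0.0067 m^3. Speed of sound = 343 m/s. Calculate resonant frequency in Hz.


Given values:
  S = 0.0483 m^2, L = 0.106 m, V = 0.0067 m^3, c = 343 m/s
Formula: f = (c / (2*pi)) * sqrt(S / (V * L))
Compute V * L = 0.0067 * 0.106 = 0.0007102
Compute S / (V * L) = 0.0483 / 0.0007102 = 68.009
Compute sqrt(68.009) = 8.246757
Compute c / (2*pi) = 343 / 6.283185 = 54.590148
f = 54.590148 * 8.246757 = 450.19

450.19 Hz


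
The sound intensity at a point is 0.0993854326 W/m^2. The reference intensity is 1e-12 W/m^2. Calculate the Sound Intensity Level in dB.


Given values:
  I = 0.0993854326 W/m^2
  I_ref = 1e-12 W/m^2
Formula: SIL = 10 * log10(I / I_ref)
Compute ratio: I / I_ref = 99385432600
Compute log10: log10(99385432600) = 10.997323
Multiply: SIL = 10 * 10.997323 = 109.97

109.97 dB


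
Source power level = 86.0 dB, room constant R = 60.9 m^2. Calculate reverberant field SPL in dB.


Given values:
  Lw = 86.0 dB, R = 60.9 m^2
Formula: SPL = Lw + 10 * log10(4 / R)
Compute 4 / R = 4 / 60.9 = 0.065681
Compute 10 * log10(0.065681) = -11.8256
SPL = 86.0 + (-11.8256) = 74.17

74.17 dB


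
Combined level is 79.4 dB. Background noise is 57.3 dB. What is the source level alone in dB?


Given values:
  L_total = 79.4 dB, L_bg = 57.3 dB
Formula: L_source = 10 * log10(10^(L_total/10) - 10^(L_bg/10))
Convert to linear:
  10^(79.4/10) = 87096358.9956
  10^(57.3/10) = 537031.7964
Difference: 87096358.9956 - 537031.7964 = 86559327.1992
L_source = 10 * log10(86559327.1992) = 79.37

79.37 dB


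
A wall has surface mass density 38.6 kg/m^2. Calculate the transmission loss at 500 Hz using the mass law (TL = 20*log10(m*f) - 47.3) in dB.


Given values:
  m = 38.6 kg/m^2, f = 500 Hz
Formula: TL = 20 * log10(m * f) - 47.3
Compute m * f = 38.6 * 500 = 19300.0
Compute log10(19300.0) = 4.285557
Compute 20 * 4.285557 = 85.7111
TL = 85.7111 - 47.3 = 38.41

38.41 dB


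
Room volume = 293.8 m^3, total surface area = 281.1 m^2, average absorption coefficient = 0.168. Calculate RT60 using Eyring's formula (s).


Given values:
  V = 293.8 m^3, S = 281.1 m^2, alpha = 0.168
Formula: RT60 = 0.161 * V / (-S * ln(1 - alpha))
Compute ln(1 - 0.168) = ln(0.832) = -0.183923
Denominator: -281.1 * -0.183923 = 51.7008
Numerator: 0.161 * 293.8 = 47.3018
RT60 = 47.3018 / 51.7008 = 0.915

0.915 s


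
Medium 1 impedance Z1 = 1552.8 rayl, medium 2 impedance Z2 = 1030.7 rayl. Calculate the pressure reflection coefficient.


Given values:
  Z1 = 1552.8 rayl, Z2 = 1030.7 rayl
Formula: R = (Z2 - Z1) / (Z2 + Z1)
Numerator: Z2 - Z1 = 1030.7 - 1552.8 = -522.1
Denominator: Z2 + Z1 = 1030.7 + 1552.8 = 2583.5
R = -522.1 / 2583.5 = -0.2021

-0.2021


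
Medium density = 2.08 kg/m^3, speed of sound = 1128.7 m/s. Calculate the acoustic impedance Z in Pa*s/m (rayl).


Given values:
  rho = 2.08 kg/m^3
  c = 1128.7 m/s
Formula: Z = rho * c
Z = 2.08 * 1128.7
Z = 2347.7

2347.7 rayl


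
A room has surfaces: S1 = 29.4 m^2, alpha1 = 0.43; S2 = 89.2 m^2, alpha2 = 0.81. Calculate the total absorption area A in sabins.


Given surfaces:
  Surface 1: 29.4 * 0.43 = 12.642
  Surface 2: 89.2 * 0.81 = 72.252
Formula: A = sum(Si * alpha_i)
A = 12.642 + 72.252
A = 84.89

84.89 sabins


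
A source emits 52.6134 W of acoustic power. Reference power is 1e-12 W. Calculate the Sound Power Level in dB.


Given values:
  W = 52.6134 W
  W_ref = 1e-12 W
Formula: SWL = 10 * log10(W / W_ref)
Compute ratio: W / W_ref = 52613400000000
Compute log10: log10(52613400000000) = 13.721096
Multiply: SWL = 10 * 13.721096 = 137.21

137.21 dB


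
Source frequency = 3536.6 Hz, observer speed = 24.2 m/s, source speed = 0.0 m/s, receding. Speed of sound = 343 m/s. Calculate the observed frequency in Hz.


Given values:
  f_s = 3536.6 Hz, v_o = 24.2 m/s, v_s = 0.0 m/s
  Direction: receding
Formula: f_o = f_s * (c - v_o) / (c + v_s)
Numerator: c - v_o = 343 - 24.2 = 318.8
Denominator: c + v_s = 343 + 0.0 = 343.0
f_o = 3536.6 * 318.8 / 343.0 = 3287.08

3287.08 Hz


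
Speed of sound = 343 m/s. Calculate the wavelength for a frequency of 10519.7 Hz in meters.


Given values:
  c = 343 m/s, f = 10519.7 Hz
Formula: lambda = c / f
lambda = 343 / 10519.7
lambda = 0.0326

0.0326 m


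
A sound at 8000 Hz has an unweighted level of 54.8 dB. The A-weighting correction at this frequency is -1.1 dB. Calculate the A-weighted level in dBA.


Given values:
  SPL = 54.8 dB
  A-weighting at 8000 Hz = -1.1 dB
Formula: L_A = SPL + A_weight
L_A = 54.8 + (-1.1)
L_A = 53.7

53.7 dBA


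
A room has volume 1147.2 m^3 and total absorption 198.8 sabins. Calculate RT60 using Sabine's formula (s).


Given values:
  V = 1147.2 m^3
  A = 198.8 sabins
Formula: RT60 = 0.161 * V / A
Numerator: 0.161 * 1147.2 = 184.6992
RT60 = 184.6992 / 198.8 = 0.929

0.929 s


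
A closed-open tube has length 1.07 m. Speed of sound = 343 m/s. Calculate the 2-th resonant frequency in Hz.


Given values:
  Tube type: closed-open, L = 1.07 m, c = 343 m/s, n = 2
Formula: f_n = (2n - 1) * c / (4 * L)
Compute 2n - 1 = 2*2 - 1 = 3
Compute 4 * L = 4 * 1.07 = 4.28
f = 3 * 343 / 4.28
f = 240.42

240.42 Hz


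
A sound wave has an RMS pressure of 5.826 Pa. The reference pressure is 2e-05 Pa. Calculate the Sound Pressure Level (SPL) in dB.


Given values:
  p = 5.826 Pa
  p_ref = 2e-05 Pa
Formula: SPL = 20 * log10(p / p_ref)
Compute ratio: p / p_ref = 5.826 / 2e-05 = 291300
Compute log10: log10(291300) = 5.46434
Multiply: SPL = 20 * 5.46434 = 109.29

109.29 dB


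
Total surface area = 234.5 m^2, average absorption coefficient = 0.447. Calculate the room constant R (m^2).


Given values:
  S = 234.5 m^2, alpha = 0.447
Formula: R = S * alpha / (1 - alpha)
Numerator: 234.5 * 0.447 = 104.8215
Denominator: 1 - 0.447 = 0.553
R = 104.8215 / 0.553 = 189.55

189.55 m^2


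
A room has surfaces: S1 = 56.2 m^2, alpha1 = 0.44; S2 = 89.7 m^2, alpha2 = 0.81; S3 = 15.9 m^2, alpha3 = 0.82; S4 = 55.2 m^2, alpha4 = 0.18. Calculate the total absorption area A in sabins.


Given surfaces:
  Surface 1: 56.2 * 0.44 = 24.728
  Surface 2: 89.7 * 0.81 = 72.657
  Surface 3: 15.9 * 0.82 = 13.038
  Surface 4: 55.2 * 0.18 = 9.936
Formula: A = sum(Si * alpha_i)
A = 24.728 + 72.657 + 13.038 + 9.936
A = 120.36

120.36 sabins


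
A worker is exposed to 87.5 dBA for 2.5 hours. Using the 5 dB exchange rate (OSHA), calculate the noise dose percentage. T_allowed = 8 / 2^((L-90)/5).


Given values:
  L = 87.5 dBA, T = 2.5 hours
Formula: T_allowed = 8 / 2^((L - 90) / 5)
Compute exponent: (87.5 - 90) / 5 = -0.5
Compute 2^(-0.5) = 0.707107
T_allowed = 8 / 0.707107 = 11.313705 hours
Dose = (T / T_allowed) * 100
Dose = (2.5 / 11.313705) * 100 = 22.1

22.1 %


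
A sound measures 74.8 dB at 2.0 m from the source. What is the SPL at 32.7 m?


Given values:
  SPL1 = 74.8 dB, r1 = 2.0 m, r2 = 32.7 m
Formula: SPL2 = SPL1 - 20 * log10(r2 / r1)
Compute ratio: r2 / r1 = 32.7 / 2.0 = 16.35
Compute log10: log10(16.35) = 1.213518
Compute drop: 20 * 1.213518 = 24.2704
SPL2 = 74.8 - 24.2704 = 50.53

50.53 dB


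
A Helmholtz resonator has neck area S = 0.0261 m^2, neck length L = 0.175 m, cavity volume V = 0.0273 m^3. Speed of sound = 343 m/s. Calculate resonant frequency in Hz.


Given values:
  S = 0.0261 m^2, L = 0.175 m, V = 0.0273 m^3, c = 343 m/s
Formula: f = (c / (2*pi)) * sqrt(S / (V * L))
Compute V * L = 0.0273 * 0.175 = 0.0047775
Compute S / (V * L) = 0.0261 / 0.0047775 = 5.4631
Compute sqrt(5.4631) = 2.337328
Compute c / (2*pi) = 343 / 6.283185 = 54.590148
f = 54.590148 * 2.337328 = 127.6

127.6 Hz


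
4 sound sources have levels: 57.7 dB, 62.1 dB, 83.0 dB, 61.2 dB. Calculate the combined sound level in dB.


Formula: L_total = 10 * log10( sum(10^(Li/10)) )
  Source 1: 10^(57.7/10) = 588843.6554
  Source 2: 10^(62.1/10) = 1621810.0974
  Source 3: 10^(83.0/10) = 199526231.4969
  Source 4: 10^(61.2/10) = 1318256.7386
Sum of linear values = 203055141.9883
L_total = 10 * log10(203055141.9883) = 83.08

83.08 dB


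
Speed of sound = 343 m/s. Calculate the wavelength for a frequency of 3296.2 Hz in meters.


Given values:
  c = 343 m/s, f = 3296.2 Hz
Formula: lambda = c / f
lambda = 343 / 3296.2
lambda = 0.1041

0.1041 m


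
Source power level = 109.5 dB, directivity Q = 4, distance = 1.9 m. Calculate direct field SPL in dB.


Given values:
  Lw = 109.5 dB, Q = 4, r = 1.9 m
Formula: SPL = Lw + 10 * log10(Q / (4 * pi * r^2))
Compute 4 * pi * r^2 = 4 * pi * 1.9^2 = 45.3646
Compute Q / denom = 4 / 45.3646 = 0.08817448
Compute 10 * log10(0.08817448) = -10.5466
SPL = 109.5 + (-10.5466) = 98.95

98.95 dB


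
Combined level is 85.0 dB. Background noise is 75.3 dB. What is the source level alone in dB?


Given values:
  L_total = 85.0 dB, L_bg = 75.3 dB
Formula: L_source = 10 * log10(10^(L_total/10) - 10^(L_bg/10))
Convert to linear:
  10^(85.0/10) = 316227766.0168
  10^(75.3/10) = 33884415.6139
Difference: 316227766.0168 - 33884415.6139 = 282343350.4029
L_source = 10 * log10(282343350.4029) = 84.51

84.51 dB


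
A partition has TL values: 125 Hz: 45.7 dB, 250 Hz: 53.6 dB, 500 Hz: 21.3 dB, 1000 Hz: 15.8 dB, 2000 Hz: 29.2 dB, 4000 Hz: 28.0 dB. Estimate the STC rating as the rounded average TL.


Given TL values at each frequency:
  125 Hz: 45.7 dB
  250 Hz: 53.6 dB
  500 Hz: 21.3 dB
  1000 Hz: 15.8 dB
  2000 Hz: 29.2 dB
  4000 Hz: 28.0 dB
Formula: STC ~ round(average of TL values)
Sum = 45.7 + 53.6 + 21.3 + 15.8 + 29.2 + 28.0 = 193.6
Average = 193.6 / 6 = 32.27
Rounded: 32

32


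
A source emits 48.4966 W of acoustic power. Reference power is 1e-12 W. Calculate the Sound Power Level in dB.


Given values:
  W = 48.4966 W
  W_ref = 1e-12 W
Formula: SWL = 10 * log10(W / W_ref)
Compute ratio: W / W_ref = 48496600000000
Compute log10: log10(48496600000000) = 13.685711
Multiply: SWL = 10 * 13.685711 = 136.86

136.86 dB


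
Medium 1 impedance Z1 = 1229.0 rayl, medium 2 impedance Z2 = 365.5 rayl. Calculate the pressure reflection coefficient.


Given values:
  Z1 = 1229.0 rayl, Z2 = 365.5 rayl
Formula: R = (Z2 - Z1) / (Z2 + Z1)
Numerator: Z2 - Z1 = 365.5 - 1229.0 = -863.5
Denominator: Z2 + Z1 = 365.5 + 1229.0 = 1594.5
R = -863.5 / 1594.5 = -0.5415

-0.5415


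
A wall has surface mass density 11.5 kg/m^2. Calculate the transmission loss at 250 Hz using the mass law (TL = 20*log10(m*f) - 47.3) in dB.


Given values:
  m = 11.5 kg/m^2, f = 250 Hz
Formula: TL = 20 * log10(m * f) - 47.3
Compute m * f = 11.5 * 250 = 2875.0
Compute log10(2875.0) = 3.458638
Compute 20 * 3.458638 = 69.1728
TL = 69.1728 - 47.3 = 21.87

21.87 dB


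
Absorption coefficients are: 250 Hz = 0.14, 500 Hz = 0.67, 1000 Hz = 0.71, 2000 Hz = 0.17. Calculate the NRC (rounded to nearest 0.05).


Given values:
  a_250 = 0.14, a_500 = 0.67
  a_1000 = 0.71, a_2000 = 0.17
Formula: NRC = (a250 + a500 + a1000 + a2000) / 4
Sum = 0.14 + 0.67 + 0.71 + 0.17 = 1.69
NRC = 1.69 / 4 = 0.4225
Rounded to nearest 0.05: 0.4

0.4


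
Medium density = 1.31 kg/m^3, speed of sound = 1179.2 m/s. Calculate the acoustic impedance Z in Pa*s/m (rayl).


Given values:
  rho = 1.31 kg/m^3
  c = 1179.2 m/s
Formula: Z = rho * c
Z = 1.31 * 1179.2
Z = 1544.75

1544.75 rayl


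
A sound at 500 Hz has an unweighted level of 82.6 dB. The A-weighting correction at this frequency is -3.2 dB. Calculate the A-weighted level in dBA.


Given values:
  SPL = 82.6 dB
  A-weighting at 500 Hz = -3.2 dB
Formula: L_A = SPL + A_weight
L_A = 82.6 + (-3.2)
L_A = 79.4

79.4 dBA


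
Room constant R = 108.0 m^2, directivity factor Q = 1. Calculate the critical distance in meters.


Given values:
  R = 108.0 m^2, Q = 1
Formula: d_c = 0.141 * sqrt(Q * R)
Compute Q * R = 1 * 108.0 = 108.0
Compute sqrt(108.0) = 10.3923
d_c = 0.141 * 10.3923 = 1.465

1.465 m


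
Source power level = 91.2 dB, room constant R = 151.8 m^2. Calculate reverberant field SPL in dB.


Given values:
  Lw = 91.2 dB, R = 151.8 m^2
Formula: SPL = Lw + 10 * log10(4 / R)
Compute 4 / R = 4 / 151.8 = 0.02635
Compute 10 * log10(0.02635) = -15.7922
SPL = 91.2 + (-15.7922) = 75.41

75.41 dB


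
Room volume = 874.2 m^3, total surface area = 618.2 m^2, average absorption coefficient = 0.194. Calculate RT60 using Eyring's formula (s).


Given values:
  V = 874.2 m^3, S = 618.2 m^2, alpha = 0.194
Formula: RT60 = 0.161 * V / (-S * ln(1 - alpha))
Compute ln(1 - 0.194) = ln(0.806) = -0.215672
Denominator: -618.2 * -0.215672 = 133.3284
Numerator: 0.161 * 874.2 = 140.7462
RT60 = 140.7462 / 133.3284 = 1.056

1.056 s


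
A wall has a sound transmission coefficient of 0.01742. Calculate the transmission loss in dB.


Given values:
  tau = 0.01742
Formula: TL = 10 * log10(1 / tau)
Compute 1 / tau = 1 / 0.01742 = 57.4053
Compute log10(57.4053) = 1.758952
TL = 10 * 1.758952 = 17.59

17.59 dB


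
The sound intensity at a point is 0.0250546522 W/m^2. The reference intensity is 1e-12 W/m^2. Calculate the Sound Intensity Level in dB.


Given values:
  I = 0.0250546522 W/m^2
  I_ref = 1e-12 W/m^2
Formula: SIL = 10 * log10(I / I_ref)
Compute ratio: I / I_ref = 25054652200
Compute log10: log10(25054652200) = 10.398888
Multiply: SIL = 10 * 10.398888 = 103.99

103.99 dB


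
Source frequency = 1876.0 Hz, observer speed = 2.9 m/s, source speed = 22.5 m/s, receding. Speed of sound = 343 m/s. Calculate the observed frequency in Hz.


Given values:
  f_s = 1876.0 Hz, v_o = 2.9 m/s, v_s = 22.5 m/s
  Direction: receding
Formula: f_o = f_s * (c - v_o) / (c + v_s)
Numerator: c - v_o = 343 - 2.9 = 340.1
Denominator: c + v_s = 343 + 22.5 = 365.5
f_o = 1876.0 * 340.1 / 365.5 = 1745.63

1745.63 Hz


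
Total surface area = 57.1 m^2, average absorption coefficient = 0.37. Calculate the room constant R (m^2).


Given values:
  S = 57.1 m^2, alpha = 0.37
Formula: R = S * alpha / (1 - alpha)
Numerator: 57.1 * 0.37 = 21.127
Denominator: 1 - 0.37 = 0.63
R = 21.127 / 0.63 = 33.53

33.53 m^2


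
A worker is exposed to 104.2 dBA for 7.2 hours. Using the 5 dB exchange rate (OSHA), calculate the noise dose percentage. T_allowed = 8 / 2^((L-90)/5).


Given values:
  L = 104.2 dBA, T = 7.2 hours
Formula: T_allowed = 8 / 2^((L - 90) / 5)
Compute exponent: (104.2 - 90) / 5 = 2.84
Compute 2^(2.84) = 7.160201
T_allowed = 8 / 7.160201 = 1.117287 hours
Dose = (T / T_allowed) * 100
Dose = (7.2 / 1.117287) * 100 = 644.42

644.42 %


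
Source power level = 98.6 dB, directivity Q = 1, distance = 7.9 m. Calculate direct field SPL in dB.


Given values:
  Lw = 98.6 dB, Q = 1, r = 7.9 m
Formula: SPL = Lw + 10 * log10(Q / (4 * pi * r^2))
Compute 4 * pi * r^2 = 4 * pi * 7.9^2 = 784.2672
Compute Q / denom = 1 / 784.2672 = 0.00127508
Compute 10 * log10(0.00127508) = -28.9446
SPL = 98.6 + (-28.9446) = 69.66

69.66 dB


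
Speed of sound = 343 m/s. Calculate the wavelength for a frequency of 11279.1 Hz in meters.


Given values:
  c = 343 m/s, f = 11279.1 Hz
Formula: lambda = c / f
lambda = 343 / 11279.1
lambda = 0.0304

0.0304 m


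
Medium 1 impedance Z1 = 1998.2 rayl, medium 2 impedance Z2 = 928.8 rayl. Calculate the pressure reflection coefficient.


Given values:
  Z1 = 1998.2 rayl, Z2 = 928.8 rayl
Formula: R = (Z2 - Z1) / (Z2 + Z1)
Numerator: Z2 - Z1 = 928.8 - 1998.2 = -1069.4
Denominator: Z2 + Z1 = 928.8 + 1998.2 = 2927.0
R = -1069.4 / 2927.0 = -0.3654

-0.3654


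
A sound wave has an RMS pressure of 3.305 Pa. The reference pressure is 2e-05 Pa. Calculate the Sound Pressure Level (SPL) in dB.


Given values:
  p = 3.305 Pa
  p_ref = 2e-05 Pa
Formula: SPL = 20 * log10(p / p_ref)
Compute ratio: p / p_ref = 3.305 / 2e-05 = 165250
Compute log10: log10(165250) = 5.218141
Multiply: SPL = 20 * 5.218141 = 104.36

104.36 dB


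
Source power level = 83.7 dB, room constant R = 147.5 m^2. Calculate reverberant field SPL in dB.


Given values:
  Lw = 83.7 dB, R = 147.5 m^2
Formula: SPL = Lw + 10 * log10(4 / R)
Compute 4 / R = 4 / 147.5 = 0.027119
Compute 10 * log10(0.027119) = -15.6673
SPL = 83.7 + (-15.6673) = 68.03

68.03 dB


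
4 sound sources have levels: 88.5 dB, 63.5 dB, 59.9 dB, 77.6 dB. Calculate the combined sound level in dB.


Formula: L_total = 10 * log10( sum(10^(Li/10)) )
  Source 1: 10^(88.5/10) = 707945784.3841
  Source 2: 10^(63.5/10) = 2238721.1386
  Source 3: 10^(59.9/10) = 977237.221
  Source 4: 10^(77.6/10) = 57543993.7337
Sum of linear values = 768705736.4774
L_total = 10 * log10(768705736.4774) = 88.86

88.86 dB


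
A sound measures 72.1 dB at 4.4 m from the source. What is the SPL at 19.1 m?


Given values:
  SPL1 = 72.1 dB, r1 = 4.4 m, r2 = 19.1 m
Formula: SPL2 = SPL1 - 20 * log10(r2 / r1)
Compute ratio: r2 / r1 = 19.1 / 4.4 = 4.3409
Compute log10: log10(4.3409) = 0.63758
Compute drop: 20 * 0.63758 = 12.7516
SPL2 = 72.1 - 12.7516 = 59.35

59.35 dB


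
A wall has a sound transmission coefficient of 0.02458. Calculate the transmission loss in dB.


Given values:
  tau = 0.02458
Formula: TL = 10 * log10(1 / tau)
Compute 1 / tau = 1 / 0.02458 = 40.6835
Compute log10(40.6835) = 1.609418
TL = 10 * 1.609418 = 16.09

16.09 dB


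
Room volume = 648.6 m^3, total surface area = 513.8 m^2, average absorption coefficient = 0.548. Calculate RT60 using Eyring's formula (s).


Given values:
  V = 648.6 m^3, S = 513.8 m^2, alpha = 0.548
Formula: RT60 = 0.161 * V / (-S * ln(1 - alpha))
Compute ln(1 - 0.548) = ln(0.452) = -0.794073
Denominator: -513.8 * -0.794073 = 407.9947
Numerator: 0.161 * 648.6 = 104.4246
RT60 = 104.4246 / 407.9947 = 0.256

0.256 s


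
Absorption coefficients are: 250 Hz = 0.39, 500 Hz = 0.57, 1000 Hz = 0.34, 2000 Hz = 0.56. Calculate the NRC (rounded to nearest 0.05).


Given values:
  a_250 = 0.39, a_500 = 0.57
  a_1000 = 0.34, a_2000 = 0.56
Formula: NRC = (a250 + a500 + a1000 + a2000) / 4
Sum = 0.39 + 0.57 + 0.34 + 0.56 = 1.86
NRC = 1.86 / 4 = 0.465
Rounded to nearest 0.05: 0.45

0.45


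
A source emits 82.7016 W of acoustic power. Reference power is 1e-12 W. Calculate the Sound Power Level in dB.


Given values:
  W = 82.7016 W
  W_ref = 1e-12 W
Formula: SWL = 10 * log10(W / W_ref)
Compute ratio: W / W_ref = 82701600000000
Compute log10: log10(82701600000000) = 13.917514
Multiply: SWL = 10 * 13.917514 = 139.18

139.18 dB


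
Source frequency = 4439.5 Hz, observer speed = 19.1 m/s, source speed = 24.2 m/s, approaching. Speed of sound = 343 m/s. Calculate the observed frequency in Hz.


Given values:
  f_s = 4439.5 Hz, v_o = 19.1 m/s, v_s = 24.2 m/s
  Direction: approaching
Formula: f_o = f_s * (c + v_o) / (c - v_s)
Numerator: c + v_o = 343 + 19.1 = 362.1
Denominator: c - v_s = 343 - 24.2 = 318.8
f_o = 4439.5 * 362.1 / 318.8 = 5042.48

5042.48 Hz


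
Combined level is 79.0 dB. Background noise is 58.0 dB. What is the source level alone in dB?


Given values:
  L_total = 79.0 dB, L_bg = 58.0 dB
Formula: L_source = 10 * log10(10^(L_total/10) - 10^(L_bg/10))
Convert to linear:
  10^(79.0/10) = 79432823.4724
  10^(58.0/10) = 630957.3445
Difference: 79432823.4724 - 630957.3445 = 78801866.1279
L_source = 10 * log10(78801866.1279) = 78.97

78.97 dB


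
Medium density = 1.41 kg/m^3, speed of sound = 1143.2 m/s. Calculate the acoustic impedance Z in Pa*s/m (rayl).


Given values:
  rho = 1.41 kg/m^3
  c = 1143.2 m/s
Formula: Z = rho * c
Z = 1.41 * 1143.2
Z = 1611.91

1611.91 rayl


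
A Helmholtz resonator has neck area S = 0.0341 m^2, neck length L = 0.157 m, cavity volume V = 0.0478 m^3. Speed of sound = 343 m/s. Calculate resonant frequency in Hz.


Given values:
  S = 0.0341 m^2, L = 0.157 m, V = 0.0478 m^3, c = 343 m/s
Formula: f = (c / (2*pi)) * sqrt(S / (V * L))
Compute V * L = 0.0478 * 0.157 = 0.0075046
Compute S / (V * L) = 0.0341 / 0.0075046 = 4.5439
Compute sqrt(4.5439) = 2.131643
Compute c / (2*pi) = 343 / 6.283185 = 54.590148
f = 54.590148 * 2.131643 = 116.37

116.37 Hz


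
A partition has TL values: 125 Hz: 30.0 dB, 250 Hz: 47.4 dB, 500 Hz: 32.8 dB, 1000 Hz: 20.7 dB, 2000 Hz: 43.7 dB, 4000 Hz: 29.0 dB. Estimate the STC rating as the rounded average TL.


Given TL values at each frequency:
  125 Hz: 30.0 dB
  250 Hz: 47.4 dB
  500 Hz: 32.8 dB
  1000 Hz: 20.7 dB
  2000 Hz: 43.7 dB
  4000 Hz: 29.0 dB
Formula: STC ~ round(average of TL values)
Sum = 30.0 + 47.4 + 32.8 + 20.7 + 43.7 + 29.0 = 203.6
Average = 203.6 / 6 = 33.93
Rounded: 34

34


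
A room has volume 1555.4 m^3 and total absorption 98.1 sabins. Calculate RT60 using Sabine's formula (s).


Given values:
  V = 1555.4 m^3
  A = 98.1 sabins
Formula: RT60 = 0.161 * V / A
Numerator: 0.161 * 1555.4 = 250.4194
RT60 = 250.4194 / 98.1 = 2.553

2.553 s


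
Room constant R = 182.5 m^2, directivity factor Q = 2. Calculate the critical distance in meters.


Given values:
  R = 182.5 m^2, Q = 2
Formula: d_c = 0.141 * sqrt(Q * R)
Compute Q * R = 2 * 182.5 = 365.0
Compute sqrt(365.0) = 19.105
d_c = 0.141 * 19.105 = 2.694

2.694 m


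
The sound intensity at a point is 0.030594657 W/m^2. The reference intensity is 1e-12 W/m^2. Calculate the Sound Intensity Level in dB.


Given values:
  I = 0.030594657 W/m^2
  I_ref = 1e-12 W/m^2
Formula: SIL = 10 * log10(I / I_ref)
Compute ratio: I / I_ref = 30594657000
Compute log10: log10(30594657000) = 10.485646
Multiply: SIL = 10 * 10.485646 = 104.86

104.86 dB


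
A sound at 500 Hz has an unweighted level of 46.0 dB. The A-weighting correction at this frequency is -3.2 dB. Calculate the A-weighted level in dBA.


Given values:
  SPL = 46.0 dB
  A-weighting at 500 Hz = -3.2 dB
Formula: L_A = SPL + A_weight
L_A = 46.0 + (-3.2)
L_A = 42.8

42.8 dBA


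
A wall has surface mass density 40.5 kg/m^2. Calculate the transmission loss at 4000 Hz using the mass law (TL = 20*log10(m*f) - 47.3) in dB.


Given values:
  m = 40.5 kg/m^2, f = 4000 Hz
Formula: TL = 20 * log10(m * f) - 47.3
Compute m * f = 40.5 * 4000 = 162000.0
Compute log10(162000.0) = 5.209515
Compute 20 * 5.209515 = 104.1903
TL = 104.1903 - 47.3 = 56.89

56.89 dB


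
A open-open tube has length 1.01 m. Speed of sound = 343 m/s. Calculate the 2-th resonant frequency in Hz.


Given values:
  Tube type: open-open, L = 1.01 m, c = 343 m/s, n = 2
Formula: f_n = n * c / (2 * L)
Compute 2 * L = 2 * 1.01 = 2.02
f = 2 * 343 / 2.02
f = 339.6

339.6 Hz


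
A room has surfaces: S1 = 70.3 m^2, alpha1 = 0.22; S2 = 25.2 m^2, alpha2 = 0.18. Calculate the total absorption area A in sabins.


Given surfaces:
  Surface 1: 70.3 * 0.22 = 15.466
  Surface 2: 25.2 * 0.18 = 4.536
Formula: A = sum(Si * alpha_i)
A = 15.466 + 4.536
A = 20.0

20.0 sabins


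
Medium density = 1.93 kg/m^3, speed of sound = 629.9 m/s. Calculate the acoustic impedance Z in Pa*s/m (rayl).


Given values:
  rho = 1.93 kg/m^3
  c = 629.9 m/s
Formula: Z = rho * c
Z = 1.93 * 629.9
Z = 1215.71

1215.71 rayl


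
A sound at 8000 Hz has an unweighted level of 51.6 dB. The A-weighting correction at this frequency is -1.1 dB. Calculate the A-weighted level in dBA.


Given values:
  SPL = 51.6 dB
  A-weighting at 8000 Hz = -1.1 dB
Formula: L_A = SPL + A_weight
L_A = 51.6 + (-1.1)
L_A = 50.5

50.5 dBA


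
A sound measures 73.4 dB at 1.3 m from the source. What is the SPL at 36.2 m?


Given values:
  SPL1 = 73.4 dB, r1 = 1.3 m, r2 = 36.2 m
Formula: SPL2 = SPL1 - 20 * log10(r2 / r1)
Compute ratio: r2 / r1 = 36.2 / 1.3 = 27.8462
Compute log10: log10(27.8462) = 1.444766
Compute drop: 20 * 1.444766 = 28.8953
SPL2 = 73.4 - 28.8953 = 44.5

44.5 dB


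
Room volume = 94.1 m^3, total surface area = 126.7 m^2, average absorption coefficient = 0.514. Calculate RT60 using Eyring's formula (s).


Given values:
  V = 94.1 m^3, S = 126.7 m^2, alpha = 0.514
Formula: RT60 = 0.161 * V / (-S * ln(1 - alpha))
Compute ln(1 - 0.514) = ln(0.486) = -0.721547
Denominator: -126.7 * -0.721547 = 91.42
Numerator: 0.161 * 94.1 = 15.1501
RT60 = 15.1501 / 91.42 = 0.166

0.166 s


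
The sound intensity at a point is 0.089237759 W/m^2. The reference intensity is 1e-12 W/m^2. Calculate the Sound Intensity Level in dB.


Given values:
  I = 0.089237759 W/m^2
  I_ref = 1e-12 W/m^2
Formula: SIL = 10 * log10(I / I_ref)
Compute ratio: I / I_ref = 89237759000
Compute log10: log10(89237759000) = 10.950549
Multiply: SIL = 10 * 10.950549 = 109.51

109.51 dB


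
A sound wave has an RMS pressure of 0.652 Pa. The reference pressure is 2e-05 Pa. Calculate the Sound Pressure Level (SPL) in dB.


Given values:
  p = 0.652 Pa
  p_ref = 2e-05 Pa
Formula: SPL = 20 * log10(p / p_ref)
Compute ratio: p / p_ref = 0.652 / 2e-05 = 32600
Compute log10: log10(32600) = 4.513218
Multiply: SPL = 20 * 4.513218 = 90.26

90.26 dB


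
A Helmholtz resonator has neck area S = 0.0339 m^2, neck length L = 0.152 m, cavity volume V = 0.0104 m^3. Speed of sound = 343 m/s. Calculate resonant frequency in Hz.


Given values:
  S = 0.0339 m^2, L = 0.152 m, V = 0.0104 m^3, c = 343 m/s
Formula: f = (c / (2*pi)) * sqrt(S / (V * L))
Compute V * L = 0.0104 * 0.152 = 0.0015808
Compute S / (V * L) = 0.0339 / 0.0015808 = 21.4448
Compute sqrt(21.4448) = 4.630853
Compute c / (2*pi) = 343 / 6.283185 = 54.590148
f = 54.590148 * 4.630853 = 252.8

252.8 Hz


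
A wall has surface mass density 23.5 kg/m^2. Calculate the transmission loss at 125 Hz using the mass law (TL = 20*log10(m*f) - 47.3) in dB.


Given values:
  m = 23.5 kg/m^2, f = 125 Hz
Formula: TL = 20 * log10(m * f) - 47.3
Compute m * f = 23.5 * 125 = 2937.5
Compute log10(2937.5) = 3.467978
Compute 20 * 3.467978 = 69.3596
TL = 69.3596 - 47.3 = 22.06

22.06 dB


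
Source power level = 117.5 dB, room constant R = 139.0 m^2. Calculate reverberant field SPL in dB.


Given values:
  Lw = 117.5 dB, R = 139.0 m^2
Formula: SPL = Lw + 10 * log10(4 / R)
Compute 4 / R = 4 / 139.0 = 0.028777
Compute 10 * log10(0.028777) = -15.4095
SPL = 117.5 + (-15.4095) = 102.09

102.09 dB


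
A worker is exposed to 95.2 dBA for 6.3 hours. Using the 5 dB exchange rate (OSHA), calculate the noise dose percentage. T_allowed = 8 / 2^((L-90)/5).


Given values:
  L = 95.2 dBA, T = 6.3 hours
Formula: T_allowed = 8 / 2^((L - 90) / 5)
Compute exponent: (95.2 - 90) / 5 = 1.04
Compute 2^(1.04) = 2.056228
T_allowed = 8 / 2.056228 = 3.890619 hours
Dose = (T / T_allowed) * 100
Dose = (6.3 / 3.890619) * 100 = 161.93

161.93 %


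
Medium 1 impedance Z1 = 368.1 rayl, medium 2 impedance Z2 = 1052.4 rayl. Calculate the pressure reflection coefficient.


Given values:
  Z1 = 368.1 rayl, Z2 = 1052.4 rayl
Formula: R = (Z2 - Z1) / (Z2 + Z1)
Numerator: Z2 - Z1 = 1052.4 - 368.1 = 684.3
Denominator: Z2 + Z1 = 1052.4 + 368.1 = 1420.5
R = 684.3 / 1420.5 = 0.4817

0.4817


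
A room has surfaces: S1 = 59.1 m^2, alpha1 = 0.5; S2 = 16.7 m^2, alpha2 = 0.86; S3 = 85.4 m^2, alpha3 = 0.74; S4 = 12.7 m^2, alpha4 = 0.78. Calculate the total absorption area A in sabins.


Given surfaces:
  Surface 1: 59.1 * 0.5 = 29.55
  Surface 2: 16.7 * 0.86 = 14.362
  Surface 3: 85.4 * 0.74 = 63.196
  Surface 4: 12.7 * 0.78 = 9.906
Formula: A = sum(Si * alpha_i)
A = 29.55 + 14.362 + 63.196 + 9.906
A = 117.01

117.01 sabins


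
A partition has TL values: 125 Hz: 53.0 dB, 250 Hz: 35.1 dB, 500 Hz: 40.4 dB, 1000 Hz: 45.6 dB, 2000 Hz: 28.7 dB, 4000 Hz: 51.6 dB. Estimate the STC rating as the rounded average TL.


Given TL values at each frequency:
  125 Hz: 53.0 dB
  250 Hz: 35.1 dB
  500 Hz: 40.4 dB
  1000 Hz: 45.6 dB
  2000 Hz: 28.7 dB
  4000 Hz: 51.6 dB
Formula: STC ~ round(average of TL values)
Sum = 53.0 + 35.1 + 40.4 + 45.6 + 28.7 + 51.6 = 254.4
Average = 254.4 / 6 = 42.4
Rounded: 42

42
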